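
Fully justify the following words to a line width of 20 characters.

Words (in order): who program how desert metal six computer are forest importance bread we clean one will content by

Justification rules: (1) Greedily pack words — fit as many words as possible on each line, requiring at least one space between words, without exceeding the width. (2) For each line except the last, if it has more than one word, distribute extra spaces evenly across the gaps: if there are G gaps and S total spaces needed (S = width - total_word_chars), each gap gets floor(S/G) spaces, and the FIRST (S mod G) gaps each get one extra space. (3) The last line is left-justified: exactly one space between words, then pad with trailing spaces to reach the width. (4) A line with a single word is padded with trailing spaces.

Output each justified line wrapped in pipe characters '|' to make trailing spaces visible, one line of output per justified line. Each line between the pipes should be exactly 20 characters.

Line 1: ['who', 'program', 'how'] (min_width=15, slack=5)
Line 2: ['desert', 'metal', 'six'] (min_width=16, slack=4)
Line 3: ['computer', 'are', 'forest'] (min_width=19, slack=1)
Line 4: ['importance', 'bread', 'we'] (min_width=19, slack=1)
Line 5: ['clean', 'one', 'will'] (min_width=14, slack=6)
Line 6: ['content', 'by'] (min_width=10, slack=10)

Answer: |who    program   how|
|desert   metal   six|
|computer  are forest|
|importance  bread we|
|clean    one    will|
|content by          |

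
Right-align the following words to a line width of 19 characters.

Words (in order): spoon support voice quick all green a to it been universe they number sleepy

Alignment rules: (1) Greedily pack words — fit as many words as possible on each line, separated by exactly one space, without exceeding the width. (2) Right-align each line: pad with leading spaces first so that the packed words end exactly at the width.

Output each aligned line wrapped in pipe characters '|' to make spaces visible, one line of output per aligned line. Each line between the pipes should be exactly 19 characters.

Line 1: ['spoon', 'support', 'voice'] (min_width=19, slack=0)
Line 2: ['quick', 'all', 'green', 'a'] (min_width=17, slack=2)
Line 3: ['to', 'it', 'been', 'universe'] (min_width=19, slack=0)
Line 4: ['they', 'number', 'sleepy'] (min_width=18, slack=1)

Answer: |spoon support voice|
|  quick all green a|
|to it been universe|
| they number sleepy|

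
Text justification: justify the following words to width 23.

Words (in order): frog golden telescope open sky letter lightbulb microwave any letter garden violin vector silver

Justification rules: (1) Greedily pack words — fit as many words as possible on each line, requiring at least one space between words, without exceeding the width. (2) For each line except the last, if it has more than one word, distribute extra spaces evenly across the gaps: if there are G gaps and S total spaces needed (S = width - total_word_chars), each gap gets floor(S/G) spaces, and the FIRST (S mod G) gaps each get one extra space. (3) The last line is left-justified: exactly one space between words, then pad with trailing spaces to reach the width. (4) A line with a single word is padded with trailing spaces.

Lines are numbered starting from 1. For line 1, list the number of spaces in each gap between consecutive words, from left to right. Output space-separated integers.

Answer: 2 2

Derivation:
Line 1: ['frog', 'golden', 'telescope'] (min_width=21, slack=2)
Line 2: ['open', 'sky', 'letter'] (min_width=15, slack=8)
Line 3: ['lightbulb', 'microwave', 'any'] (min_width=23, slack=0)
Line 4: ['letter', 'garden', 'violin'] (min_width=20, slack=3)
Line 5: ['vector', 'silver'] (min_width=13, slack=10)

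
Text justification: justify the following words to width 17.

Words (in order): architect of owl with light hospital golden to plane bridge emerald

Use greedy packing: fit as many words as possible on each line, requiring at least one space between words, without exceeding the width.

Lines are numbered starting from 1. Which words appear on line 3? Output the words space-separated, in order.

Answer: hospital golden

Derivation:
Line 1: ['architect', 'of', 'owl'] (min_width=16, slack=1)
Line 2: ['with', 'light'] (min_width=10, slack=7)
Line 3: ['hospital', 'golden'] (min_width=15, slack=2)
Line 4: ['to', 'plane', 'bridge'] (min_width=15, slack=2)
Line 5: ['emerald'] (min_width=7, slack=10)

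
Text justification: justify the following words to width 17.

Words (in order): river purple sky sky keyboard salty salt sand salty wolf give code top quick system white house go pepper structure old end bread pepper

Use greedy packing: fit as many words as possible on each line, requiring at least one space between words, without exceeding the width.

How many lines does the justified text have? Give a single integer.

Answer: 9

Derivation:
Line 1: ['river', 'purple', 'sky'] (min_width=16, slack=1)
Line 2: ['sky', 'keyboard'] (min_width=12, slack=5)
Line 3: ['salty', 'salt', 'sand'] (min_width=15, slack=2)
Line 4: ['salty', 'wolf', 'give'] (min_width=15, slack=2)
Line 5: ['code', 'top', 'quick'] (min_width=14, slack=3)
Line 6: ['system', 'white'] (min_width=12, slack=5)
Line 7: ['house', 'go', 'pepper'] (min_width=15, slack=2)
Line 8: ['structure', 'old', 'end'] (min_width=17, slack=0)
Line 9: ['bread', 'pepper'] (min_width=12, slack=5)
Total lines: 9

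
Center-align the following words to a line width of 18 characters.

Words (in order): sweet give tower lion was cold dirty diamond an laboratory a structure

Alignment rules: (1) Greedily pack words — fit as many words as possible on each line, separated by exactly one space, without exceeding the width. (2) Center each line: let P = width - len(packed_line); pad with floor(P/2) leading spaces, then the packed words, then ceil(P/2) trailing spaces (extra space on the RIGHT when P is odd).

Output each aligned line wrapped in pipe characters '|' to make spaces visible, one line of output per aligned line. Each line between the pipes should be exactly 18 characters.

Line 1: ['sweet', 'give', 'tower'] (min_width=16, slack=2)
Line 2: ['lion', 'was', 'cold'] (min_width=13, slack=5)
Line 3: ['dirty', 'diamond', 'an'] (min_width=16, slack=2)
Line 4: ['laboratory', 'a'] (min_width=12, slack=6)
Line 5: ['structure'] (min_width=9, slack=9)

Answer: | sweet give tower |
|  lion was cold   |
| dirty diamond an |
|   laboratory a   |
|    structure     |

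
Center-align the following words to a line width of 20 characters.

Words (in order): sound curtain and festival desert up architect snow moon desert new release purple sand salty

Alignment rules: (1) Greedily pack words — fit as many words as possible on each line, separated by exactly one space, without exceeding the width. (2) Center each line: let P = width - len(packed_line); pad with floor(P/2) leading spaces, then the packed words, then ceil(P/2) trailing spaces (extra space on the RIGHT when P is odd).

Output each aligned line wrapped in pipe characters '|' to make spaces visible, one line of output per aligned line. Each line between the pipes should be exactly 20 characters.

Line 1: ['sound', 'curtain', 'and'] (min_width=17, slack=3)
Line 2: ['festival', 'desert', 'up'] (min_width=18, slack=2)
Line 3: ['architect', 'snow', 'moon'] (min_width=19, slack=1)
Line 4: ['desert', 'new', 'release'] (min_width=18, slack=2)
Line 5: ['purple', 'sand', 'salty'] (min_width=17, slack=3)

Answer: | sound curtain and  |
| festival desert up |
|architect snow moon |
| desert new release |
| purple sand salty  |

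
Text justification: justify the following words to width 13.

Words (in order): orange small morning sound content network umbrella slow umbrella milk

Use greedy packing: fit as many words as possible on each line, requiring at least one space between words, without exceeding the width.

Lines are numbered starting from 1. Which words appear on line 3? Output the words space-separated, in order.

Answer: content

Derivation:
Line 1: ['orange', 'small'] (min_width=12, slack=1)
Line 2: ['morning', 'sound'] (min_width=13, slack=0)
Line 3: ['content'] (min_width=7, slack=6)
Line 4: ['network'] (min_width=7, slack=6)
Line 5: ['umbrella', 'slow'] (min_width=13, slack=0)
Line 6: ['umbrella', 'milk'] (min_width=13, slack=0)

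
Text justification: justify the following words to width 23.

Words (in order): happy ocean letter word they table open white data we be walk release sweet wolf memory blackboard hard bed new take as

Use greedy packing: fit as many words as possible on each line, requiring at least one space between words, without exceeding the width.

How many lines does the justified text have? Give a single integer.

Answer: 6

Derivation:
Line 1: ['happy', 'ocean', 'letter', 'word'] (min_width=23, slack=0)
Line 2: ['they', 'table', 'open', 'white'] (min_width=21, slack=2)
Line 3: ['data', 'we', 'be', 'walk', 'release'] (min_width=23, slack=0)
Line 4: ['sweet', 'wolf', 'memory'] (min_width=17, slack=6)
Line 5: ['blackboard', 'hard', 'bed', 'new'] (min_width=23, slack=0)
Line 6: ['take', 'as'] (min_width=7, slack=16)
Total lines: 6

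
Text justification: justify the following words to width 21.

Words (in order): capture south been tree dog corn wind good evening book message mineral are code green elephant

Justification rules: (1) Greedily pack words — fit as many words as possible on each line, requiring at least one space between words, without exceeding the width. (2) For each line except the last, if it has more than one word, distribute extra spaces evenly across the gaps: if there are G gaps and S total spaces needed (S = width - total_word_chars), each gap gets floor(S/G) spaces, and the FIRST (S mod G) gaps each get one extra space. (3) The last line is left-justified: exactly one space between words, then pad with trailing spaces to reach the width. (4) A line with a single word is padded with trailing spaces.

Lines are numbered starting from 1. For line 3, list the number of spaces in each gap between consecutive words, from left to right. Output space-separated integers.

Line 1: ['capture', 'south', 'been'] (min_width=18, slack=3)
Line 2: ['tree', 'dog', 'corn', 'wind'] (min_width=18, slack=3)
Line 3: ['good', 'evening', 'book'] (min_width=17, slack=4)
Line 4: ['message', 'mineral', 'are'] (min_width=19, slack=2)
Line 5: ['code', 'green', 'elephant'] (min_width=19, slack=2)

Answer: 3 3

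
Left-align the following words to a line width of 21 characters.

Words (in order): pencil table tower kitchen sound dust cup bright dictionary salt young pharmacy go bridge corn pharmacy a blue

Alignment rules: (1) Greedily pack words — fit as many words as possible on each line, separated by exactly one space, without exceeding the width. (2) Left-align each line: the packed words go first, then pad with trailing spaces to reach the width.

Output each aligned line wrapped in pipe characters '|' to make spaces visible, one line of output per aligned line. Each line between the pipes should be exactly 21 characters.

Answer: |pencil table tower   |
|kitchen sound dust   |
|cup bright dictionary|
|salt young pharmacy  |
|go bridge corn       |
|pharmacy a blue      |

Derivation:
Line 1: ['pencil', 'table', 'tower'] (min_width=18, slack=3)
Line 2: ['kitchen', 'sound', 'dust'] (min_width=18, slack=3)
Line 3: ['cup', 'bright', 'dictionary'] (min_width=21, slack=0)
Line 4: ['salt', 'young', 'pharmacy'] (min_width=19, slack=2)
Line 5: ['go', 'bridge', 'corn'] (min_width=14, slack=7)
Line 6: ['pharmacy', 'a', 'blue'] (min_width=15, slack=6)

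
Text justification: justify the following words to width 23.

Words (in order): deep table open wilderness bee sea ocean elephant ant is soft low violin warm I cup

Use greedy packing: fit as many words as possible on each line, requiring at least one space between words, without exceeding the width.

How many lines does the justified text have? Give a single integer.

Line 1: ['deep', 'table', 'open'] (min_width=15, slack=8)
Line 2: ['wilderness', 'bee', 'sea'] (min_width=18, slack=5)
Line 3: ['ocean', 'elephant', 'ant', 'is'] (min_width=21, slack=2)
Line 4: ['soft', 'low', 'violin', 'warm', 'I'] (min_width=22, slack=1)
Line 5: ['cup'] (min_width=3, slack=20)
Total lines: 5

Answer: 5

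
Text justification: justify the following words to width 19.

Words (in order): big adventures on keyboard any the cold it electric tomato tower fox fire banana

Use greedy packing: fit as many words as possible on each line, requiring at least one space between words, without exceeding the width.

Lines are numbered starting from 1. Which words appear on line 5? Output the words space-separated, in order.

Line 1: ['big', 'adventures', 'on'] (min_width=17, slack=2)
Line 2: ['keyboard', 'any', 'the'] (min_width=16, slack=3)
Line 3: ['cold', 'it', 'electric'] (min_width=16, slack=3)
Line 4: ['tomato', 'tower', 'fox'] (min_width=16, slack=3)
Line 5: ['fire', 'banana'] (min_width=11, slack=8)

Answer: fire banana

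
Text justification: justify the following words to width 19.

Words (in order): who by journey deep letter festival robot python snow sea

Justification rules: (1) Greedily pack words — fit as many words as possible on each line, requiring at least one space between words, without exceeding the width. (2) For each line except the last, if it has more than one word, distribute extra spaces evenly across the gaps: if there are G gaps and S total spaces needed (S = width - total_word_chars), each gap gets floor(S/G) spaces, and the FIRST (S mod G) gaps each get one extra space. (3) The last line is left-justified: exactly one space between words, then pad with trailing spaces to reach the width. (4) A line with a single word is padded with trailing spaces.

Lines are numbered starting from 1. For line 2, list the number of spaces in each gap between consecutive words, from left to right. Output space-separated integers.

Line 1: ['who', 'by', 'journey', 'deep'] (min_width=19, slack=0)
Line 2: ['letter', 'festival'] (min_width=15, slack=4)
Line 3: ['robot', 'python', 'snow'] (min_width=17, slack=2)
Line 4: ['sea'] (min_width=3, slack=16)

Answer: 5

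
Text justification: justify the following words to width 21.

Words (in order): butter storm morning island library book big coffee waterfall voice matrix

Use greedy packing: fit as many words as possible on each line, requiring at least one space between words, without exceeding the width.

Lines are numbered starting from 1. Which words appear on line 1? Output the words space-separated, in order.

Line 1: ['butter', 'storm', 'morning'] (min_width=20, slack=1)
Line 2: ['island', 'library', 'book'] (min_width=19, slack=2)
Line 3: ['big', 'coffee', 'waterfall'] (min_width=20, slack=1)
Line 4: ['voice', 'matrix'] (min_width=12, slack=9)

Answer: butter storm morning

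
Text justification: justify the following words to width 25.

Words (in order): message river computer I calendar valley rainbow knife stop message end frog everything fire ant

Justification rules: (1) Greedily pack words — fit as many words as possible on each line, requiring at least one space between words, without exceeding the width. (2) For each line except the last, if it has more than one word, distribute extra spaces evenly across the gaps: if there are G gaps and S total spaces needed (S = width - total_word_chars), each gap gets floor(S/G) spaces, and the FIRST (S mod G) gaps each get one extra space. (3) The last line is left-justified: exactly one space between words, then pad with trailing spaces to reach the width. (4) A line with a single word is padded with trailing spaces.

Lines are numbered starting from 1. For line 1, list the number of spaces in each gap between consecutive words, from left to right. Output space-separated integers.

Answer: 2 1 1

Derivation:
Line 1: ['message', 'river', 'computer', 'I'] (min_width=24, slack=1)
Line 2: ['calendar', 'valley', 'rainbow'] (min_width=23, slack=2)
Line 3: ['knife', 'stop', 'message', 'end'] (min_width=22, slack=3)
Line 4: ['frog', 'everything', 'fire', 'ant'] (min_width=24, slack=1)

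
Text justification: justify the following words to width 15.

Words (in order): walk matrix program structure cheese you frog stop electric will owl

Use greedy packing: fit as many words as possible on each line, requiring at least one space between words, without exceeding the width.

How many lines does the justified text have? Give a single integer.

Answer: 6

Derivation:
Line 1: ['walk', 'matrix'] (min_width=11, slack=4)
Line 2: ['program'] (min_width=7, slack=8)
Line 3: ['structure'] (min_width=9, slack=6)
Line 4: ['cheese', 'you', 'frog'] (min_width=15, slack=0)
Line 5: ['stop', 'electric'] (min_width=13, slack=2)
Line 6: ['will', 'owl'] (min_width=8, slack=7)
Total lines: 6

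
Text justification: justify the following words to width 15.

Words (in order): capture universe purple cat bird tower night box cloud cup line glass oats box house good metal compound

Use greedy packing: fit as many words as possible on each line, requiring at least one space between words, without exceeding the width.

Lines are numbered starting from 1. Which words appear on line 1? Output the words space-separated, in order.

Answer: capture

Derivation:
Line 1: ['capture'] (min_width=7, slack=8)
Line 2: ['universe', 'purple'] (min_width=15, slack=0)
Line 3: ['cat', 'bird', 'tower'] (min_width=14, slack=1)
Line 4: ['night', 'box', 'cloud'] (min_width=15, slack=0)
Line 5: ['cup', 'line', 'glass'] (min_width=14, slack=1)
Line 6: ['oats', 'box', 'house'] (min_width=14, slack=1)
Line 7: ['good', 'metal'] (min_width=10, slack=5)
Line 8: ['compound'] (min_width=8, slack=7)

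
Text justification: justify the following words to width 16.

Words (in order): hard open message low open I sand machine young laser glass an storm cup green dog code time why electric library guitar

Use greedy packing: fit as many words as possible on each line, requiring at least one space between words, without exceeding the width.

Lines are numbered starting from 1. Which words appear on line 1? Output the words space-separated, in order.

Answer: hard open

Derivation:
Line 1: ['hard', 'open'] (min_width=9, slack=7)
Line 2: ['message', 'low', 'open'] (min_width=16, slack=0)
Line 3: ['I', 'sand', 'machine'] (min_width=14, slack=2)
Line 4: ['young', 'laser'] (min_width=11, slack=5)
Line 5: ['glass', 'an', 'storm'] (min_width=14, slack=2)
Line 6: ['cup', 'green', 'dog'] (min_width=13, slack=3)
Line 7: ['code', 'time', 'why'] (min_width=13, slack=3)
Line 8: ['electric', 'library'] (min_width=16, slack=0)
Line 9: ['guitar'] (min_width=6, slack=10)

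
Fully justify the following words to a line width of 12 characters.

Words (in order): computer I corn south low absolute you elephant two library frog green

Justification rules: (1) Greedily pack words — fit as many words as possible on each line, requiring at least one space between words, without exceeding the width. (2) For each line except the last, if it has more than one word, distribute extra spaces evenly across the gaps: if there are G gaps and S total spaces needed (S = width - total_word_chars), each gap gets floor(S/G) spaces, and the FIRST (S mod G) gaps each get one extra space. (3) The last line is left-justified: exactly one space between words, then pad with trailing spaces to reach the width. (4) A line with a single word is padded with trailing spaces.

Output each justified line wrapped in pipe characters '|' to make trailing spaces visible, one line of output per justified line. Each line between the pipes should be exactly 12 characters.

Line 1: ['computer', 'I'] (min_width=10, slack=2)
Line 2: ['corn', 'south'] (min_width=10, slack=2)
Line 3: ['low', 'absolute'] (min_width=12, slack=0)
Line 4: ['you', 'elephant'] (min_width=12, slack=0)
Line 5: ['two', 'library'] (min_width=11, slack=1)
Line 6: ['frog', 'green'] (min_width=10, slack=2)

Answer: |computer   I|
|corn   south|
|low absolute|
|you elephant|
|two  library|
|frog green  |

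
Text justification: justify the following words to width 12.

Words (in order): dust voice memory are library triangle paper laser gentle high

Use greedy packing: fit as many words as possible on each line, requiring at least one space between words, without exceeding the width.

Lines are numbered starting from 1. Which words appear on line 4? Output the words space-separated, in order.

Line 1: ['dust', 'voice'] (min_width=10, slack=2)
Line 2: ['memory', 'are'] (min_width=10, slack=2)
Line 3: ['library'] (min_width=7, slack=5)
Line 4: ['triangle'] (min_width=8, slack=4)
Line 5: ['paper', 'laser'] (min_width=11, slack=1)
Line 6: ['gentle', 'high'] (min_width=11, slack=1)

Answer: triangle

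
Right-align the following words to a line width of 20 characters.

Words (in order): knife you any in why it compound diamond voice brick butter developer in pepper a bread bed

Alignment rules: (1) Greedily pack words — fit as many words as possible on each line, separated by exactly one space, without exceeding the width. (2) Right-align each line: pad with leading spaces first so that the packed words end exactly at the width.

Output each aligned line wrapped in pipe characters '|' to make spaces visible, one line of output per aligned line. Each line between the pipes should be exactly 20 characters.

Line 1: ['knife', 'you', 'any', 'in', 'why'] (min_width=20, slack=0)
Line 2: ['it', 'compound', 'diamond'] (min_width=19, slack=1)
Line 3: ['voice', 'brick', 'butter'] (min_width=18, slack=2)
Line 4: ['developer', 'in', 'pepper'] (min_width=19, slack=1)
Line 5: ['a', 'bread', 'bed'] (min_width=11, slack=9)

Answer: |knife you any in why|
| it compound diamond|
|  voice brick butter|
| developer in pepper|
|         a bread bed|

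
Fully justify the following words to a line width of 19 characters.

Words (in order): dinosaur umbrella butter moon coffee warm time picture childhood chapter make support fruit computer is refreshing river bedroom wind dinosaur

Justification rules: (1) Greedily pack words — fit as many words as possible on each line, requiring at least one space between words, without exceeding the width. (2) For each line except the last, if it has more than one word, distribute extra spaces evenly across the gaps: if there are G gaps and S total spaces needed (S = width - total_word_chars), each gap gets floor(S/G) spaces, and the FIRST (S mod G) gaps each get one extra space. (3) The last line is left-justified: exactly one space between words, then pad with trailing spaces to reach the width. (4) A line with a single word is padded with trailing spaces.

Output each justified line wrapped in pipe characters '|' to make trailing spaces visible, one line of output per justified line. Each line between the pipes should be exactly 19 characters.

Answer: |dinosaur   umbrella|
|butter  moon coffee|
|warm  time  picture|
|childhood   chapter|
|make  support fruit|
|computer         is|
|refreshing    river|
|bedroom        wind|
|dinosaur           |

Derivation:
Line 1: ['dinosaur', 'umbrella'] (min_width=17, slack=2)
Line 2: ['butter', 'moon', 'coffee'] (min_width=18, slack=1)
Line 3: ['warm', 'time', 'picture'] (min_width=17, slack=2)
Line 4: ['childhood', 'chapter'] (min_width=17, slack=2)
Line 5: ['make', 'support', 'fruit'] (min_width=18, slack=1)
Line 6: ['computer', 'is'] (min_width=11, slack=8)
Line 7: ['refreshing', 'river'] (min_width=16, slack=3)
Line 8: ['bedroom', 'wind'] (min_width=12, slack=7)
Line 9: ['dinosaur'] (min_width=8, slack=11)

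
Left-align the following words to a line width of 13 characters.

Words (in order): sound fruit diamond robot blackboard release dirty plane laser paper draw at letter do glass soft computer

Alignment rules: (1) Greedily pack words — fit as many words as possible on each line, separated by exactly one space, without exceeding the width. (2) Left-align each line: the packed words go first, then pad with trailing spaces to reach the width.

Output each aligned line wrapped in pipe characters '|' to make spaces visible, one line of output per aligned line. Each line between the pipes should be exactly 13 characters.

Line 1: ['sound', 'fruit'] (min_width=11, slack=2)
Line 2: ['diamond', 'robot'] (min_width=13, slack=0)
Line 3: ['blackboard'] (min_width=10, slack=3)
Line 4: ['release', 'dirty'] (min_width=13, slack=0)
Line 5: ['plane', 'laser'] (min_width=11, slack=2)
Line 6: ['paper', 'draw', 'at'] (min_width=13, slack=0)
Line 7: ['letter', 'do'] (min_width=9, slack=4)
Line 8: ['glass', 'soft'] (min_width=10, slack=3)
Line 9: ['computer'] (min_width=8, slack=5)

Answer: |sound fruit  |
|diamond robot|
|blackboard   |
|release dirty|
|plane laser  |
|paper draw at|
|letter do    |
|glass soft   |
|computer     |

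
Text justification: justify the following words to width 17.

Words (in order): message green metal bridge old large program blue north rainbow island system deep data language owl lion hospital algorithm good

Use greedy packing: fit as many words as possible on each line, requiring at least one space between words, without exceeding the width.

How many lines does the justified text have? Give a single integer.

Line 1: ['message', 'green'] (min_width=13, slack=4)
Line 2: ['metal', 'bridge', 'old'] (min_width=16, slack=1)
Line 3: ['large', 'program'] (min_width=13, slack=4)
Line 4: ['blue', 'north'] (min_width=10, slack=7)
Line 5: ['rainbow', 'island'] (min_width=14, slack=3)
Line 6: ['system', 'deep', 'data'] (min_width=16, slack=1)
Line 7: ['language', 'owl', 'lion'] (min_width=17, slack=0)
Line 8: ['hospital'] (min_width=8, slack=9)
Line 9: ['algorithm', 'good'] (min_width=14, slack=3)
Total lines: 9

Answer: 9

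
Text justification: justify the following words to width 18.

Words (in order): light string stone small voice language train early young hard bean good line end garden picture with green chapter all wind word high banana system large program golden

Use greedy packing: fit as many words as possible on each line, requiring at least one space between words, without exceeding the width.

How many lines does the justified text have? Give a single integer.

Answer: 11

Derivation:
Line 1: ['light', 'string', 'stone'] (min_width=18, slack=0)
Line 2: ['small', 'voice'] (min_width=11, slack=7)
Line 3: ['language', 'train'] (min_width=14, slack=4)
Line 4: ['early', 'young', 'hard'] (min_width=16, slack=2)
Line 5: ['bean', 'good', 'line', 'end'] (min_width=18, slack=0)
Line 6: ['garden', 'picture'] (min_width=14, slack=4)
Line 7: ['with', 'green', 'chapter'] (min_width=18, slack=0)
Line 8: ['all', 'wind', 'word', 'high'] (min_width=18, slack=0)
Line 9: ['banana', 'system'] (min_width=13, slack=5)
Line 10: ['large', 'program'] (min_width=13, slack=5)
Line 11: ['golden'] (min_width=6, slack=12)
Total lines: 11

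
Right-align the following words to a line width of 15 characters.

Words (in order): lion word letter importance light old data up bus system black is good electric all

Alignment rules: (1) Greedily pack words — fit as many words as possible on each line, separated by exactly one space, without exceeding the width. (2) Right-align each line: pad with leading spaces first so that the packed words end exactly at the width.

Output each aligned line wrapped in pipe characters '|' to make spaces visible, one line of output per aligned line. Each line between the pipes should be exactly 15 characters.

Line 1: ['lion', 'word'] (min_width=9, slack=6)
Line 2: ['letter'] (min_width=6, slack=9)
Line 3: ['importance'] (min_width=10, slack=5)
Line 4: ['light', 'old', 'data'] (min_width=14, slack=1)
Line 5: ['up', 'bus', 'system'] (min_width=13, slack=2)
Line 6: ['black', 'is', 'good'] (min_width=13, slack=2)
Line 7: ['electric', 'all'] (min_width=12, slack=3)

Answer: |      lion word|
|         letter|
|     importance|
| light old data|
|  up bus system|
|  black is good|
|   electric all|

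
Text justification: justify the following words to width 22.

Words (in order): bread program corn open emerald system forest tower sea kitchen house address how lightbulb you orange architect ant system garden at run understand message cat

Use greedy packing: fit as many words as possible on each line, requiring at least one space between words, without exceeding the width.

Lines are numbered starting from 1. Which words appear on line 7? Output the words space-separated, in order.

Answer: system garden at run

Derivation:
Line 1: ['bread', 'program', 'corn'] (min_width=18, slack=4)
Line 2: ['open', 'emerald', 'system'] (min_width=19, slack=3)
Line 3: ['forest', 'tower', 'sea'] (min_width=16, slack=6)
Line 4: ['kitchen', 'house', 'address'] (min_width=21, slack=1)
Line 5: ['how', 'lightbulb', 'you'] (min_width=17, slack=5)
Line 6: ['orange', 'architect', 'ant'] (min_width=20, slack=2)
Line 7: ['system', 'garden', 'at', 'run'] (min_width=20, slack=2)
Line 8: ['understand', 'message', 'cat'] (min_width=22, slack=0)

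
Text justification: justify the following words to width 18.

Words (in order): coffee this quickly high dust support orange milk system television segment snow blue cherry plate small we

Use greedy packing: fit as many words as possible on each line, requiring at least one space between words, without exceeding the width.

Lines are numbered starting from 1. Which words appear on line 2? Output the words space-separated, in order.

Answer: quickly high dust

Derivation:
Line 1: ['coffee', 'this'] (min_width=11, slack=7)
Line 2: ['quickly', 'high', 'dust'] (min_width=17, slack=1)
Line 3: ['support', 'orange'] (min_width=14, slack=4)
Line 4: ['milk', 'system'] (min_width=11, slack=7)
Line 5: ['television', 'segment'] (min_width=18, slack=0)
Line 6: ['snow', 'blue', 'cherry'] (min_width=16, slack=2)
Line 7: ['plate', 'small', 'we'] (min_width=14, slack=4)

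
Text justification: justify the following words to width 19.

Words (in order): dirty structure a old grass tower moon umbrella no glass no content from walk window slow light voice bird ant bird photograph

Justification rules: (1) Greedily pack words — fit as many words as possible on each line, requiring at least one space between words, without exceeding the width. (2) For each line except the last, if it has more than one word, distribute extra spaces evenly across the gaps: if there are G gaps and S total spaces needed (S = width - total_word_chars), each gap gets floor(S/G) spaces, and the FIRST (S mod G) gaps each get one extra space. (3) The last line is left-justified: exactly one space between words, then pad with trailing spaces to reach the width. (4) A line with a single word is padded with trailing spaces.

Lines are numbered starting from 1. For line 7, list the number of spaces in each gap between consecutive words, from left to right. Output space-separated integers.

Line 1: ['dirty', 'structure', 'a'] (min_width=17, slack=2)
Line 2: ['old', 'grass', 'tower'] (min_width=15, slack=4)
Line 3: ['moon', 'umbrella', 'no'] (min_width=16, slack=3)
Line 4: ['glass', 'no', 'content'] (min_width=16, slack=3)
Line 5: ['from', 'walk', 'window'] (min_width=16, slack=3)
Line 6: ['slow', 'light', 'voice'] (min_width=16, slack=3)
Line 7: ['bird', 'ant', 'bird'] (min_width=13, slack=6)
Line 8: ['photograph'] (min_width=10, slack=9)

Answer: 4 4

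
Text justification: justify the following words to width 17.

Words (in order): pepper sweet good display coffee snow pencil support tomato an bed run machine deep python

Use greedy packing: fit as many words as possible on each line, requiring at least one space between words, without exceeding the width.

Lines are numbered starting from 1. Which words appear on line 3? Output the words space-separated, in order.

Answer: snow pencil

Derivation:
Line 1: ['pepper', 'sweet', 'good'] (min_width=17, slack=0)
Line 2: ['display', 'coffee'] (min_width=14, slack=3)
Line 3: ['snow', 'pencil'] (min_width=11, slack=6)
Line 4: ['support', 'tomato', 'an'] (min_width=17, slack=0)
Line 5: ['bed', 'run', 'machine'] (min_width=15, slack=2)
Line 6: ['deep', 'python'] (min_width=11, slack=6)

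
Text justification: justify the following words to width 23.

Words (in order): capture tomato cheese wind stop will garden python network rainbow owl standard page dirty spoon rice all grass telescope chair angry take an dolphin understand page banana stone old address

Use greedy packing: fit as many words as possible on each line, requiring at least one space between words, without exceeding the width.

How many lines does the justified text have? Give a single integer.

Answer: 9

Derivation:
Line 1: ['capture', 'tomato', 'cheese'] (min_width=21, slack=2)
Line 2: ['wind', 'stop', 'will', 'garden'] (min_width=21, slack=2)
Line 3: ['python', 'network', 'rainbow'] (min_width=22, slack=1)
Line 4: ['owl', 'standard', 'page', 'dirty'] (min_width=23, slack=0)
Line 5: ['spoon', 'rice', 'all', 'grass'] (min_width=20, slack=3)
Line 6: ['telescope', 'chair', 'angry'] (min_width=21, slack=2)
Line 7: ['take', 'an', 'dolphin'] (min_width=15, slack=8)
Line 8: ['understand', 'page', 'banana'] (min_width=22, slack=1)
Line 9: ['stone', 'old', 'address'] (min_width=17, slack=6)
Total lines: 9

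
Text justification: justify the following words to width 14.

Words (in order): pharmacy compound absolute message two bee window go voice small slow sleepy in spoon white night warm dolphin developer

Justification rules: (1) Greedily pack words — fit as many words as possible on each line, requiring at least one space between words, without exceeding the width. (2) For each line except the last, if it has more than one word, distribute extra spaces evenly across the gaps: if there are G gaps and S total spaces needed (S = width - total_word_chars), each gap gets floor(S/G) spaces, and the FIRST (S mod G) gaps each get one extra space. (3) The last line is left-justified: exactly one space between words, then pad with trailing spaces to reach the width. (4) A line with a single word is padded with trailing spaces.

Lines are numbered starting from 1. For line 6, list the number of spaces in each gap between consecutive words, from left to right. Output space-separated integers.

Line 1: ['pharmacy'] (min_width=8, slack=6)
Line 2: ['compound'] (min_width=8, slack=6)
Line 3: ['absolute'] (min_width=8, slack=6)
Line 4: ['message', 'two'] (min_width=11, slack=3)
Line 5: ['bee', 'window', 'go'] (min_width=13, slack=1)
Line 6: ['voice', 'small'] (min_width=11, slack=3)
Line 7: ['slow', 'sleepy', 'in'] (min_width=14, slack=0)
Line 8: ['spoon', 'white'] (min_width=11, slack=3)
Line 9: ['night', 'warm'] (min_width=10, slack=4)
Line 10: ['dolphin'] (min_width=7, slack=7)
Line 11: ['developer'] (min_width=9, slack=5)

Answer: 4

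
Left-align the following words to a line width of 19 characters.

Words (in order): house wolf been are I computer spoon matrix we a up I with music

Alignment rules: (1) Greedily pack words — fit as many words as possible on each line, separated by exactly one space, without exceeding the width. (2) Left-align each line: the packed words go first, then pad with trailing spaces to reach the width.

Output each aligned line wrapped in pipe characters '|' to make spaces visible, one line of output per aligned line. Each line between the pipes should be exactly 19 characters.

Line 1: ['house', 'wolf', 'been', 'are'] (min_width=19, slack=0)
Line 2: ['I', 'computer', 'spoon'] (min_width=16, slack=3)
Line 3: ['matrix', 'we', 'a', 'up', 'I'] (min_width=16, slack=3)
Line 4: ['with', 'music'] (min_width=10, slack=9)

Answer: |house wolf been are|
|I computer spoon   |
|matrix we a up I   |
|with music         |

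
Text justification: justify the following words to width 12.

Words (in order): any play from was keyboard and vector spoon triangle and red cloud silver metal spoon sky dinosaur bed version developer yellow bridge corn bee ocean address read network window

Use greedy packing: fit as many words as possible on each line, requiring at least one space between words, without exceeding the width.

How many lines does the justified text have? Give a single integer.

Line 1: ['any', 'play'] (min_width=8, slack=4)
Line 2: ['from', 'was'] (min_width=8, slack=4)
Line 3: ['keyboard', 'and'] (min_width=12, slack=0)
Line 4: ['vector', 'spoon'] (min_width=12, slack=0)
Line 5: ['triangle', 'and'] (min_width=12, slack=0)
Line 6: ['red', 'cloud'] (min_width=9, slack=3)
Line 7: ['silver', 'metal'] (min_width=12, slack=0)
Line 8: ['spoon', 'sky'] (min_width=9, slack=3)
Line 9: ['dinosaur', 'bed'] (min_width=12, slack=0)
Line 10: ['version'] (min_width=7, slack=5)
Line 11: ['developer'] (min_width=9, slack=3)
Line 12: ['yellow'] (min_width=6, slack=6)
Line 13: ['bridge', 'corn'] (min_width=11, slack=1)
Line 14: ['bee', 'ocean'] (min_width=9, slack=3)
Line 15: ['address', 'read'] (min_width=12, slack=0)
Line 16: ['network'] (min_width=7, slack=5)
Line 17: ['window'] (min_width=6, slack=6)
Total lines: 17

Answer: 17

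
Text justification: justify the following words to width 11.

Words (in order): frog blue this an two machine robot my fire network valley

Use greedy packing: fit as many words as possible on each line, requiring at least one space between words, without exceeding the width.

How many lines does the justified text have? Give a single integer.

Line 1: ['frog', 'blue'] (min_width=9, slack=2)
Line 2: ['this', 'an', 'two'] (min_width=11, slack=0)
Line 3: ['machine'] (min_width=7, slack=4)
Line 4: ['robot', 'my'] (min_width=8, slack=3)
Line 5: ['fire'] (min_width=4, slack=7)
Line 6: ['network'] (min_width=7, slack=4)
Line 7: ['valley'] (min_width=6, slack=5)
Total lines: 7

Answer: 7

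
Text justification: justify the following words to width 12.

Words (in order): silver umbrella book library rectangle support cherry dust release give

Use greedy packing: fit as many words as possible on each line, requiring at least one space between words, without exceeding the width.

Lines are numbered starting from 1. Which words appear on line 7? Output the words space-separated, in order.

Line 1: ['silver'] (min_width=6, slack=6)
Line 2: ['umbrella'] (min_width=8, slack=4)
Line 3: ['book', 'library'] (min_width=12, slack=0)
Line 4: ['rectangle'] (min_width=9, slack=3)
Line 5: ['support'] (min_width=7, slack=5)
Line 6: ['cherry', 'dust'] (min_width=11, slack=1)
Line 7: ['release', 'give'] (min_width=12, slack=0)

Answer: release give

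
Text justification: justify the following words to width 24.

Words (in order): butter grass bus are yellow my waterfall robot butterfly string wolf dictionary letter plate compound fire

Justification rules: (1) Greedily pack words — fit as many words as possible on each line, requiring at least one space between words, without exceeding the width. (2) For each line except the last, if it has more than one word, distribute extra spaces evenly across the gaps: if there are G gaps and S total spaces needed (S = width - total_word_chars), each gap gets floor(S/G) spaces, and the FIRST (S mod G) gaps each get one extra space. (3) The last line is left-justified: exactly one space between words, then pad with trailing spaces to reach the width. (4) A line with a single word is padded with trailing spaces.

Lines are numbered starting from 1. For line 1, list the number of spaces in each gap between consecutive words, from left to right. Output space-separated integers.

Line 1: ['butter', 'grass', 'bus', 'are'] (min_width=20, slack=4)
Line 2: ['yellow', 'my', 'waterfall'] (min_width=19, slack=5)
Line 3: ['robot', 'butterfly', 'string'] (min_width=22, slack=2)
Line 4: ['wolf', 'dictionary', 'letter'] (min_width=22, slack=2)
Line 5: ['plate', 'compound', 'fire'] (min_width=19, slack=5)

Answer: 3 2 2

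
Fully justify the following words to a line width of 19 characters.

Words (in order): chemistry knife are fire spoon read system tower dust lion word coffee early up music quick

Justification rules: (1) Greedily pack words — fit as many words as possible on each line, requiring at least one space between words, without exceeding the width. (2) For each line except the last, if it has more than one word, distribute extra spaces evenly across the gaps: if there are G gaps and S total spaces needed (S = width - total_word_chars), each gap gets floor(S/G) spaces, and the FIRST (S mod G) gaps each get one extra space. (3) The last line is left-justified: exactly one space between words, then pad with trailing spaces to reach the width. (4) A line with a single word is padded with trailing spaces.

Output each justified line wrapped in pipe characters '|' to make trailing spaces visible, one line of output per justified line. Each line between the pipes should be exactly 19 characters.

Answer: |chemistry knife are|
|fire   spoon   read|
|system  tower  dust|
|lion   word  coffee|
|early    up   music|
|quick              |

Derivation:
Line 1: ['chemistry', 'knife', 'are'] (min_width=19, slack=0)
Line 2: ['fire', 'spoon', 'read'] (min_width=15, slack=4)
Line 3: ['system', 'tower', 'dust'] (min_width=17, slack=2)
Line 4: ['lion', 'word', 'coffee'] (min_width=16, slack=3)
Line 5: ['early', 'up', 'music'] (min_width=14, slack=5)
Line 6: ['quick'] (min_width=5, slack=14)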